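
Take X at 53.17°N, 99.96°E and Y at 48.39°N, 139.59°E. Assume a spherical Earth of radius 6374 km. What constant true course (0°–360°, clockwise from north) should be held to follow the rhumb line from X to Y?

100.8°

Meridional parts: M(φ₁)=+1.0998, M(φ₂)=+0.9677 → ΔM = -0.1321;  Δλ = +0.6917 rad
tan C = Δλ / ΔM = -5.2362 → C = 100.81°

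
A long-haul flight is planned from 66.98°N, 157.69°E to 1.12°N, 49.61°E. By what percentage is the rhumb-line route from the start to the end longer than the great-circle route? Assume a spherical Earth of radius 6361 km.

Great circle: σ = 1.6743 rad → d_gc = Rσ = 10650.4 km
Rhumb: Δφ = -1.1495, Δλ = -1.8864, Δψ = -1.5719, q = Δφ/Δψ = 0.7313 → d_rh = R√(Δφ²+q²Δλ²) = 11421.7 km
Excess = (11421.7 − 10650.4) / 10650.4 = 771.3 / 10650.4 = 7.24% ≈ 7.2%

7.2%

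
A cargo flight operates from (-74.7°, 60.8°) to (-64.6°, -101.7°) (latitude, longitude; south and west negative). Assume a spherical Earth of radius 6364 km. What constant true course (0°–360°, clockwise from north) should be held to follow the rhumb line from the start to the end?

Δψ = ln[tan(π/4+φ₂/2)/tan(π/4+φ₁/2)] = +0.5175
Δλ = -2.8362 rad (taken the short way round)
course = atan2(Δλ, Δψ) = 280.34°

280.3°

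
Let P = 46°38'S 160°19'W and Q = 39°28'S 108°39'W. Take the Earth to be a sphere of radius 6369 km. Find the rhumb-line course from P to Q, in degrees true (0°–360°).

79.2°

Δψ = ln[tan(π/4+φ₂/2)/tan(π/4+φ₁/2)] = +0.1715
Δλ = +0.9018 rad (taken the short way round)
course = atan2(Δλ, Δψ) = 79.23°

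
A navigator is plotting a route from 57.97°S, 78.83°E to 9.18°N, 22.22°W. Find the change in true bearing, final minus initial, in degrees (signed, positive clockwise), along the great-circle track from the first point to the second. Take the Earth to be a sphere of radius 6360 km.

At departure: θ₁ = atan2(sin Δλ cos φ₂, cos φ₁ sin φ₂ − sin φ₁ cos φ₂ cos Δλ) = 265.53°
At arrival: θ₂ = atan2(sin Δλ cos φ₁, −cos φ₂ sin φ₁ + sin φ₂ cos φ₁ cos Δλ) = 327.61°
Δθ = θ₂ − θ₁ = +62.1°

+62.1°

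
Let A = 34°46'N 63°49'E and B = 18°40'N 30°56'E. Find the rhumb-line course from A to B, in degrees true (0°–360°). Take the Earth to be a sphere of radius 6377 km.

241.2°

Meridional parts: M(φ₁)=+0.6479, M(φ₂)=+0.3317 → ΔM = -0.3162;  Δλ = -0.5739 rad
tan C = Δλ / ΔM = +1.8153 → C = 241.15°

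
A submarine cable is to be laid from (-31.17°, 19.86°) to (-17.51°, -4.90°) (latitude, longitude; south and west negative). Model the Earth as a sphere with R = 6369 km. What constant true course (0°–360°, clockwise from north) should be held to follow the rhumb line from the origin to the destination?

Δψ = ln[tan(π/4+φ₂/2)/tan(π/4+φ₁/2)] = +0.2625
Δλ = -0.4321 rad (taken the short way round)
course = atan2(Δλ, Δψ) = 301.28°

301.3°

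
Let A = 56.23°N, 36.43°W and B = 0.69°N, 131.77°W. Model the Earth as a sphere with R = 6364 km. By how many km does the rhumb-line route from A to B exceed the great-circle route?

Great circle: cos σ = sin φ₁ sin φ₂ + cos φ₁ cos φ₂ cos Δλ,  σ = 1.6125 rad → d_gc = 10262.1 km
Rhumb line: Δψ = -1.1802, q = Δφ/Δψ = 0.8213, d_rh = R√(Δφ²+q²Δλ²) = 10663.4 km
Excess = 10663.4 − 10262.1 = 401.3 ≈ 401 km

401 km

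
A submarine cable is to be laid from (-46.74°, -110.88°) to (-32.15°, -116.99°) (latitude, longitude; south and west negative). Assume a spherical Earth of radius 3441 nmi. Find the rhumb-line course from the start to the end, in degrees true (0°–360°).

Meridional parts: M(φ₁)=-0.9250, M(φ₂)=-0.5931 → ΔM = +0.3319;  Δλ = -0.1066 rad
tan C = Δλ / ΔM = -0.3213 → C = 342.19°

342.2°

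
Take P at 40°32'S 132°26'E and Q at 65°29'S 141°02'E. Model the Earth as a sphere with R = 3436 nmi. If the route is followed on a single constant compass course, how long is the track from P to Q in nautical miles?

Rhumb course C = atan2(Δλ, Δψ) with Δψ = ln[tan(π/4+φ₂/2)/tan(π/4+φ₁/2)] = -0.7515, Δλ = +0.1501 → C = 168.70°
d = R·|Δφ| / |cos C| = 3436·0.43546 / 0.98063 = 1526 nmi

1526 nmi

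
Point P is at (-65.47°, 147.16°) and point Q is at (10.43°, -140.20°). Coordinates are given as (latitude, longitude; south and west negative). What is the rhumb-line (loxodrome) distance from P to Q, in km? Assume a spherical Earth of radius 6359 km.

10488 km

Δψ = ln[tan(π/4+φ₂/2)/tan(π/4+φ₁/2)] = +1.7091;  Δφ = +1.3247 rad,  Δλ = +1.2678 rad
q = Δφ/Δψ = 0.7751
d = R·√(Δφ² + q²Δλ²) = 6359·1.64939 = 10488 km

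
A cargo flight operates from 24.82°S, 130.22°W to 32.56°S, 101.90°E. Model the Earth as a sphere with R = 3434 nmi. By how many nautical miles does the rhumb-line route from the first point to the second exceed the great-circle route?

Great circle: cos σ = sin φ₁ sin φ₂ + cos φ₁ cos φ₂ cos Δλ,  σ = 1.8171 rad → d_gc = 6239.82 nmi
Rhumb line: Δψ = -0.1542, q = Δφ/Δψ = 0.8762, d_rh = R√(Δφ²+q²Δλ²) = 6731.30 nmi
Excess = 6731.30 − 6239.82 = 491.48 ≈ 491 nmi

491 nmi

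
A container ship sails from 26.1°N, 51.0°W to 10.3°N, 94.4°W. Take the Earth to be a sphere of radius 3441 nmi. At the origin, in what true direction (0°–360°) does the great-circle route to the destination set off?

θ = atan2( sin Δλ·cos φ₂ ,  cos φ₁ sin φ₂ − sin φ₁ cos φ₂ cos Δλ )
  = atan2(-0.6760, -0.1539) = 257.17°

257.2°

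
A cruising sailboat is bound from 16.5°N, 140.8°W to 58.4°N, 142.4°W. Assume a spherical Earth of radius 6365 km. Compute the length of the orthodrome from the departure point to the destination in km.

cos σ = sin φ₁ sin φ₂ + cos φ₁ cos φ₂ cos Δλ
      = sin(16.50°)sin(58.40°) + cos(16.50°)cos(58.40°)cos(-1.60°) = 0.7441
σ = 41.917° → d = Rσ = 6365·0.73159 = 4657 km

4657 km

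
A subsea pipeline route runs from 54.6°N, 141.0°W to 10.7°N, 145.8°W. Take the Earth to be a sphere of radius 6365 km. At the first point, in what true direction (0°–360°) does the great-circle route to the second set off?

186.8°

θ = atan2( sin Δλ·cos φ₂ ,  cos φ₁ sin φ₂ − sin φ₁ cos φ₂ cos Δλ )
  = atan2(-0.0822, -0.6906) = 186.79°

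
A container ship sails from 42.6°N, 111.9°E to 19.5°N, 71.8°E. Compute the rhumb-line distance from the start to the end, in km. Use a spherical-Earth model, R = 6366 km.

Δψ = ln[tan(π/4+φ₂/2)/tan(π/4+φ₁/2)] = -0.4762;  Δφ = -0.4032 rad,  Δλ = -0.6999 rad
q = Δφ/Δψ = 0.8466
d = R·√(Δφ² + q²Δλ²) = 6366·0.71668 = 4562 km

4562 km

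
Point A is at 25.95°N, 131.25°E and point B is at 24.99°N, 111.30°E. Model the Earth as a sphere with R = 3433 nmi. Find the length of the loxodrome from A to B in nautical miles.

1081 nmi

Rhumb course C = atan2(Δλ, Δψ) with Δψ = ln[tan(π/4+φ₂/2)/tan(π/4+φ₁/2)] = -0.0186, Δλ = -0.3482 → C = 266.95°
d = R·|Δφ| / |cos C| = 3433·0.01676 / 0.05323 = 1081 nmi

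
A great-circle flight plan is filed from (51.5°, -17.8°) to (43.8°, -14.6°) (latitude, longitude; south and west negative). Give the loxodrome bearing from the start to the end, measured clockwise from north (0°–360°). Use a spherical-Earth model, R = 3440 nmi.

Δψ = ln[tan(π/4+φ₂/2)/tan(π/4+φ₁/2)] = -0.2000
Δλ = +0.0559 rad (taken the short way round)
course = atan2(Δλ, Δψ) = 164.40°

164.4°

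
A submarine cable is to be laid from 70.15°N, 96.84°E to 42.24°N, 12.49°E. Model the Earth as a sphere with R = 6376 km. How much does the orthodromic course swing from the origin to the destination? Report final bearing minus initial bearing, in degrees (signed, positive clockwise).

At departure: θ₁ = atan2(sin Δλ cos φ₂, cos φ₁ sin φ₂ − sin φ₁ cos φ₂ cos Δλ) = 282.23°
At arrival: θ₂ = atan2(sin Δλ cos φ₁, −cos φ₂ sin φ₁ + sin φ₂ cos φ₁ cos Δλ) = 206.63°
Δθ = θ₂ − θ₁ = -75.6°

-75.6°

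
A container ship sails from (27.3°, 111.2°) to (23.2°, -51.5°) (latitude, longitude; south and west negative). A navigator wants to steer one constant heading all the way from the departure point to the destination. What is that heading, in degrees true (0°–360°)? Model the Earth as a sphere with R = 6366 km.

268.4°

Δψ = ln[tan(π/4+φ₂/2)/tan(π/4+φ₁/2)] = -0.0791
Δλ = -2.8397 rad (taken the short way round)
course = atan2(Δλ, Δψ) = 268.40°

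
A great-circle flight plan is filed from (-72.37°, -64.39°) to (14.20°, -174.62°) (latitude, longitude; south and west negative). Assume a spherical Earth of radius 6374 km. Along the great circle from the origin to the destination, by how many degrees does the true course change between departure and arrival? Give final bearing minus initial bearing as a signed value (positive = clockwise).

At departure: θ₁ = atan2(sin Δλ cos φ₂, cos φ₁ sin φ₂ − sin φ₁ cos φ₂ cos Δλ) = 254.92°
At arrival: θ₂ = atan2(sin Δλ cos φ₁, −cos φ₂ sin φ₁ + sin φ₂ cos φ₁ cos Δλ) = 342.44°
Δθ = θ₂ − θ₁ = +87.5°

+87.5°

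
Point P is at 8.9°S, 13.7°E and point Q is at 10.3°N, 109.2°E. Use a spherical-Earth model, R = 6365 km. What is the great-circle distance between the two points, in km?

10769 km

cos σ = sin φ₁ sin φ₂ + cos φ₁ cos φ₂ cos Δλ
      = sin(-8.90°)sin(10.30°) + cos(-8.90°)cos(10.30°)cos(95.50°) = -0.1208
σ = 96.940° → d = Rσ = 6365·1.69192 = 10769 km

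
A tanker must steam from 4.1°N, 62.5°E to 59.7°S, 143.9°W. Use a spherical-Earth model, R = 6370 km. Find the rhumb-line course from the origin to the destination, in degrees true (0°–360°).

Meridional parts: M(φ₁)=+0.0716, M(φ₂)=-1.3065 → ΔM = -1.3782;  Δλ = +2.6808 rad
tan C = Δλ / ΔM = -1.9452 → C = 117.21°

117.2°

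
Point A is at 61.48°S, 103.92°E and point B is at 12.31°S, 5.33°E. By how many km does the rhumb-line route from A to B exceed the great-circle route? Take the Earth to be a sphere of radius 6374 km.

Great circle: cos σ = sin φ₁ sin φ₂ + cos φ₁ cos φ₂ cos Δλ,  σ = 1.4529 rad → d_gc = 9260.6 km
Rhumb line: Δψ = +1.1533, q = Δφ/Δψ = 0.7441, d_rh = R√(Δφ²+q²Δλ²) = 9824.9 km
Excess = 9824.9 − 9260.6 = 564.3 ≈ 564 km

564 km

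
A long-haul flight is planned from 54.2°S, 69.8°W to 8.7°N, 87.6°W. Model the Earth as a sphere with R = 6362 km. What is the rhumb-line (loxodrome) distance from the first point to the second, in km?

Δψ = ln[tan(π/4+φ₂/2)/tan(π/4+φ₁/2)] = +1.2826;  Δφ = +1.0978 rad,  Δλ = -0.3107 rad
q = Δφ/Δψ = 0.8560
d = R·√(Δφ² + q²Δλ²) = 6362·1.12956 = 7186 km

7186 km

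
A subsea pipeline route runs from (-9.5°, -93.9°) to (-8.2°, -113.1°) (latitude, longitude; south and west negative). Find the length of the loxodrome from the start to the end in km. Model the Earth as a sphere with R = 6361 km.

2111 km

Δψ = ln[tan(π/4+φ₂/2)/tan(π/4+φ₁/2)] = +0.0230;  Δφ = +0.0227 rad,  Δλ = -0.3351 rad
q = Δφ/Δψ = 0.9881
d = R·√(Δφ² + q²Δλ²) = 6361·0.33188 = 2111 km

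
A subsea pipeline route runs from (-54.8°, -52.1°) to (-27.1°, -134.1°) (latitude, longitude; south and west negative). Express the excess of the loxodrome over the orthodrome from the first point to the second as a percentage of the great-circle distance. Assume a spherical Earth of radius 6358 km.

4.4%

Great circle: σ = 1.1111 rad → d_gc = Rσ = 7064.5 km
Rhumb: Δφ = +0.4835, Δλ = -1.4312, Δψ = +0.6565, q = Δφ/Δψ = 0.7364 → d_rh = R√(Δφ²+q²Δλ²) = 7372.4 km
Excess = (7372.4 − 7064.5) / 7064.5 = 307.9 / 7064.5 = 4.36% ≈ 4.4%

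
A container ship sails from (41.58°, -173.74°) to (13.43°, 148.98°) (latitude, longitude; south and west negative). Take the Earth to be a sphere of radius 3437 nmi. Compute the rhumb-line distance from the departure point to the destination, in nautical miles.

Δψ = ln[tan(π/4+φ₂/2)/tan(π/4+φ₁/2)] = -0.5628;  Δφ = -0.4913 rad,  Δλ = -0.6507 rad
q = Δφ/Δψ = 0.8730
d = R·√(Δφ² + q²Δλ²) = 3437·0.75104 = 2581 nmi

2581 nmi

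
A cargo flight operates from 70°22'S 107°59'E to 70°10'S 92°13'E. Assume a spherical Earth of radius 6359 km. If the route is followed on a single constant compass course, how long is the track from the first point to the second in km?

591 km

Δψ = ln[tan(π/4+φ₂/2)/tan(π/4+φ₁/2)] = +0.0103;  Δφ = +0.0035 rad,  Δλ = -0.2752 rad
q = Δφ/Δψ = 0.3376
d = R·√(Δφ² + q²Δλ²) = 6359·0.09298 = 591 km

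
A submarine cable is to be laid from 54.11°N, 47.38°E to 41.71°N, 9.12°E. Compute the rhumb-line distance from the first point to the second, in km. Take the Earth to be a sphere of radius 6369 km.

Δψ = ln[tan(π/4+φ₂/2)/tan(π/4+φ₁/2)] = -0.3251;  Δφ = -0.2164 rad,  Δλ = -0.6678 rad
q = Δφ/Δψ = 0.6658
d = R·√(Δφ² + q²Δλ²) = 6369·0.49445 = 3149 km

3149 km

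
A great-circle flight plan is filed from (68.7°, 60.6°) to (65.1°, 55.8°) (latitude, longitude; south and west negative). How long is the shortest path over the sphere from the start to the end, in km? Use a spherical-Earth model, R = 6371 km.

451 km

cos σ = sin φ₁ sin φ₂ + cos φ₁ cos φ₂ cos Δλ
      = sin(68.70°)sin(65.10°) + cos(68.70°)cos(65.10°)cos(-4.80°) = 0.9975
σ = 4.060° → d = Rσ = 6371·0.07086 = 451 km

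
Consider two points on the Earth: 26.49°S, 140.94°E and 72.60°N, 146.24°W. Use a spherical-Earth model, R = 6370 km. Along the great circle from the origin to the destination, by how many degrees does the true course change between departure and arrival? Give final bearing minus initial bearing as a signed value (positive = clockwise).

Initial bearing θ₁ = atan2(sin Δλ cos φ₂, cos φ₁ sin φ₂ − sin φ₁ cos φ₂ cos Δλ) = 17.73°
Final bearing θ₂ = (initial bearing from the destination back to the start) + 180° = 65.72°
Δθ = θ₂ − θ₁ = +48.0°

+48.0°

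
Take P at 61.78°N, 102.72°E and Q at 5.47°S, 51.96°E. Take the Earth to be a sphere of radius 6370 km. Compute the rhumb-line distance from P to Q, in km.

Rhumb course C = atan2(Δλ, Δψ) with Δψ = ln[tan(π/4+φ₂/2)/tan(π/4+φ₁/2)] = -1.4765, Δλ = -0.8859 → C = 210.97°
d = R·|Δφ| / |cos C| = 6370·1.17373 / 0.85748 = 8719 km

8719 km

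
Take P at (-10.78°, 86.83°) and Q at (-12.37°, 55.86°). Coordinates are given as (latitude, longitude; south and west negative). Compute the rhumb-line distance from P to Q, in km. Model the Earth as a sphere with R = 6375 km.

Rhumb course C = atan2(Δλ, Δψ) with Δψ = ln[tan(π/4+φ₂/2)/tan(π/4+φ₁/2)] = -0.0283, Δλ = -0.5405 → C = 267.00°
d = R·|Δφ| / |cos C| = 6375·0.02775 / 0.05234 = 3380 km

3380 km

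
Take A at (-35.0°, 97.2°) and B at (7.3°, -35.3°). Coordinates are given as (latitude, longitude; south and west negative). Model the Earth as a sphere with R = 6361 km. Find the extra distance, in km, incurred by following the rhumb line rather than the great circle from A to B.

424 km

Great circle: cos σ = sin φ₁ sin φ₂ + cos φ₁ cos φ₂ cos Δλ,  σ = 2.2418 rad → d_gc = 14260.37 km
Rhumb line: Δψ = +0.7806, q = Δφ/Δψ = 0.9458, d_rh = R√(Δφ²+q²Δλ²) = 14683.94 km
Excess = 14683.94 − 14260.37 = 423.57 ≈ 424 km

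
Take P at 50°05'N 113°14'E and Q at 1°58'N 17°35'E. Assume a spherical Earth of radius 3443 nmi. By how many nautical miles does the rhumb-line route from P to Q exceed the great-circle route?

182 nmi

Great circle: cos σ = sin φ₁ sin φ₂ + cos φ₁ cos φ₂ cos Δλ,  σ = 1.6076 rad → d_gc = 5535.0 nmi
Rhumb line: Δψ = -0.9786, q = Δφ/Δψ = 0.8581, d_rh = R√(Δφ²+q²Δλ²) = 5717.4 nmi
Excess = 5717.4 − 5535.0 = 182.4 ≈ 182 nmi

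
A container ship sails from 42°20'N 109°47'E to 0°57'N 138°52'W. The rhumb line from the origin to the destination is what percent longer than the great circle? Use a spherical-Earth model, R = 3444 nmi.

3.5%

Great circle: σ = 1.8317 rad → d_gc = Rσ = 6308.3 nmi
Rhumb: Δφ = -0.7223, Δλ = +1.9434, Δψ = -0.8004, q = Δφ/Δψ = 0.9024 → d_rh = R√(Δφ²+q²Δλ²) = 6531.8 nmi
Excess = (6531.8 − 6308.3) / 6308.3 = 223.5 / 6308.3 = 3.54% ≈ 3.5%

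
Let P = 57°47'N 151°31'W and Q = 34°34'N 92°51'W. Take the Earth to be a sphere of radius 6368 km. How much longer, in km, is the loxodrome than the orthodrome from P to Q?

123 km

Great circle: cos σ = sin φ₁ sin φ₂ + cos φ₁ cos φ₂ cos Δλ,  σ = 0.7837 rad → d_gc = 4990.6 km
Rhumb line: Δψ = -0.5984, q = Δφ/Δψ = 0.6771, d_rh = R√(Δφ²+q²Δλ²) = 5113.9 km
Excess = 5113.9 − 4990.6 = 123.3 ≈ 123 km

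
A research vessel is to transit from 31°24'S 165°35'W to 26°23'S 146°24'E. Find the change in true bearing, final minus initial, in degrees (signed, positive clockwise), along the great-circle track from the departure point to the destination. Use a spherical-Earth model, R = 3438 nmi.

At departure: θ₁ = atan2(sin Δλ cos φ₂, cos φ₁ sin φ₂ − sin φ₁ cos φ₂ cos Δλ) = 264.25°
At arrival: θ₂ = atan2(sin Δλ cos φ₁, −cos φ₂ sin φ₁ + sin φ₂ cos φ₁ cos Δλ) = 288.56°
Δθ = θ₂ − θ₁ = +24.3°

+24.3°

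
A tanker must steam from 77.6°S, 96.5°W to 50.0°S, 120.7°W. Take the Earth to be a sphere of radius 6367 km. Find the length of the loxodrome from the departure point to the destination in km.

3249 km

Δψ = ln[tan(π/4+φ₂/2)/tan(π/4+φ₁/2)] = +1.2091;  Δφ = +0.4817 rad,  Δλ = -0.4224 rad
q = Δφ/Δψ = 0.3984
d = R·√(Δφ² + q²Δλ²) = 6367·0.51026 = 3249 km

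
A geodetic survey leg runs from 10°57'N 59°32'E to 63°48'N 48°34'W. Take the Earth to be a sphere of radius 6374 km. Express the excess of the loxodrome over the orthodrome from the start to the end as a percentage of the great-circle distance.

7.9%

Great circle: σ = 1.5350 rad → d_gc = Rσ = 9784.2 km
Rhumb: Δφ = +0.9224, Δλ = -1.8867, Δψ = +1.2657, q = Δφ/Δψ = 0.7288 → d_rh = R√(Δφ²+q²Δλ²) = 10553.6 km
Excess = (10553.6 − 9784.2) / 9784.2 = 769.4 / 9784.2 = 7.86% ≈ 7.9%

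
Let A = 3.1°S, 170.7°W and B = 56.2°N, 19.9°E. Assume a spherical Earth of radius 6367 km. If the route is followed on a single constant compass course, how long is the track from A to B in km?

Rhumb course C = atan2(Δλ, Δψ) with Δψ = ln[tan(π/4+φ₂/2)/tan(π/4+φ₁/2)] = +1.2454, Δλ = -2.9566 → C = 292.84°
d = R·|Δφ| / |cos C| = 6367·1.03498 / 0.38821 = 16975 km

16975 km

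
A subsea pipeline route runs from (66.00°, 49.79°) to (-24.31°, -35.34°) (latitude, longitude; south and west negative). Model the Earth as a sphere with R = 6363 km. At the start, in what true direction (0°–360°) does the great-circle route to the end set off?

θ = atan2( sin Δλ·cos φ₂ ,  cos φ₁ sin φ₂ − sin φ₁ cos φ₂ cos Δλ )
  = atan2(-0.9080, -0.2381) = 255.31°

255.3°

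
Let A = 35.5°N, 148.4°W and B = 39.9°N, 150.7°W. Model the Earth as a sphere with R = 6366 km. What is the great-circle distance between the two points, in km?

Haversine: a = sin²(Δφ/2)+cos φ₁ cos φ₂ sin²(Δλ/2) = 0.00173;  σ = 2·atan2(√a,√(1−a))
σ = 4.761° → d = Rσ = 6366·0.08309 = 529 km

529 km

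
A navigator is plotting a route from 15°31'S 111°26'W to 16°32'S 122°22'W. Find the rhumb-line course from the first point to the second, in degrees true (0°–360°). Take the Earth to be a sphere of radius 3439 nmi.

Meridional parts: M(φ₁)=-0.2742, M(φ₂)=-0.2927 → ΔM = -0.0185;  Δλ = -0.1908 rad
tan C = Δλ / ΔM = +10.3361 → C = 264.47°

264.5°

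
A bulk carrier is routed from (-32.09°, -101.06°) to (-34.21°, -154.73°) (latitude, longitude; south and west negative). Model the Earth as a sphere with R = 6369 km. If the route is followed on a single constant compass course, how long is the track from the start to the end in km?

5000 km

Δψ = ln[tan(π/4+φ₂/2)/tan(π/4+φ₁/2)] = -0.0442;  Δφ = -0.0370 rad,  Δλ = -0.9367 rad
q = Δφ/Δψ = 0.8372
d = R·√(Δφ² + q²Δλ²) = 6369·0.78505 = 5000 km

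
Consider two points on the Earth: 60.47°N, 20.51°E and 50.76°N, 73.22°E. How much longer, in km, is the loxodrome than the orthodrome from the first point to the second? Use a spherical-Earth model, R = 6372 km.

85 km

Great circle: cos σ = sin φ₁ sin φ₂ + cos φ₁ cos φ₂ cos Δλ,  σ = 0.5300 rad → d_gc = 3377.4 km
Rhumb line: Δψ = -0.3020, q = Δφ/Δψ = 0.5612, d_rh = R√(Δφ²+q²Δλ²) = 3462.3 km
Excess = 3462.3 − 3377.4 = 84.9 ≈ 85 km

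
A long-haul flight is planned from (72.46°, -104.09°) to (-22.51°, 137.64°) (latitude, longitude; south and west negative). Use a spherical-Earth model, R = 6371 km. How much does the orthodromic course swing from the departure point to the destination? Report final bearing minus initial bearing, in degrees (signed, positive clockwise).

-92.5°

Initial bearing θ₁ = atan2(sin Δλ cos φ₂, cos φ₁ sin φ₂ − sin φ₁ cos φ₂ cos Δλ) = 290.35°
Final bearing θ₂ = (initial bearing from the destination back to the start) + 180° = 197.81°
Δθ = θ₂ − θ₁ = -92.5°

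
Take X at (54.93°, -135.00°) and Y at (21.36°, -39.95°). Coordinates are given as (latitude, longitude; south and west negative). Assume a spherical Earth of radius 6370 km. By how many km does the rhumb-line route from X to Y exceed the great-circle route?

Great circle: cos σ = sin φ₁ sin φ₂ + cos φ₁ cos φ₂ cos Δλ,  σ = 1.3171 rad → d_gc = 8389.8 km
Rhumb line: Δψ = -0.7704, q = Δφ/Δψ = 0.7606, d_rh = R√(Δφ²+q²Δλ²) = 8861.5 km
Excess = 8861.5 − 8389.8 = 471.7 ≈ 472 km

472 km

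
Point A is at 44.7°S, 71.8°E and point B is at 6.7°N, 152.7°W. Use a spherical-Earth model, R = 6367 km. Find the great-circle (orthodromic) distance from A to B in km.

cos σ = sin φ₁ sin φ₂ + cos φ₁ cos φ₂ cos Δλ
      = sin(-44.70°)sin(6.70°) + cos(-44.70°)cos(6.70°)cos(135.50°) = -0.5856
σ = 125.844° → d = Rσ = 6367·2.19639 = 13984 km

13984 km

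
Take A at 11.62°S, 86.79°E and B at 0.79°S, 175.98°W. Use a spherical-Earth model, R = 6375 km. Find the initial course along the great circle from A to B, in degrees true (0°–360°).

θ = atan2( sin Δλ·cos φ₂ ,  cos φ₁ sin φ₂ − sin φ₁ cos φ₂ cos Δλ )
  = atan2(+0.9920, -0.0389) = 92.24°

92.2°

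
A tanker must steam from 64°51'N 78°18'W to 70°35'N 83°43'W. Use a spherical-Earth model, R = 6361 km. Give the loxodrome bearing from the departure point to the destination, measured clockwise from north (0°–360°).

Meridional parts: M(φ₁)=+1.5003, M(φ₂)=+1.7656 → ΔM = +0.2653;  Δλ = -0.0945 rad
tan C = Δλ / ΔM = -0.3563 → C = 340.39°

340.4°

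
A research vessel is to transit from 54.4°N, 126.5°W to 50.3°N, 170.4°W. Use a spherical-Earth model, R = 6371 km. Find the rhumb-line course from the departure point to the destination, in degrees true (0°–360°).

261.3°

Meridional parts: M(φ₁)=+1.1361, M(φ₂)=+1.0189 → ΔM = -0.1173;  Δλ = -0.7662 rad
tan C = Δλ / ΔM = +6.5343 → C = 261.30°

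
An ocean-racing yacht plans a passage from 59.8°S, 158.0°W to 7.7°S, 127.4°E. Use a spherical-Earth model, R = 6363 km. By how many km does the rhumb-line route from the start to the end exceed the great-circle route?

236 km

Great circle: cos σ = sin φ₁ sin φ₂ + cos φ₁ cos φ₂ cos Δλ,  σ = 1.3200 rad → d_gc = 8399.2 km
Rhumb line: Δψ = +1.1752, q = Δφ/Δψ = 0.7738, d_rh = R√(Δφ²+q²Δλ²) = 8635.4 km
Excess = 8635.4 − 8399.2 = 236.2 ≈ 236 km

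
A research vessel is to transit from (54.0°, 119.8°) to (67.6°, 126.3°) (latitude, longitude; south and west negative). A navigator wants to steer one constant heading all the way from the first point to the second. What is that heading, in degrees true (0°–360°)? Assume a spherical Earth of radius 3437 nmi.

12.9°

Meridional parts: M(φ₁)=+1.1242, M(φ₂)=+1.6195 → ΔM = +0.4953;  Δλ = +0.1134 rad
tan C = Δλ / ΔM = +0.2291 → C = 12.90°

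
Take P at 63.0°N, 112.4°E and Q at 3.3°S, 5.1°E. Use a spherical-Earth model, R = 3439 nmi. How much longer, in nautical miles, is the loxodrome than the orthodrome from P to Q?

Great circle: cos σ = sin φ₁ sin φ₂ + cos φ₁ cos φ₂ cos Δλ,  σ = 1.7580 rad → d_gc = 6045.6 nmi
Rhumb line: Δψ = -1.4844, q = Δφ/Δψ = 0.7795, d_rh = R√(Δφ²+q²Δλ²) = 6406.3 nmi
Excess = 6406.3 − 6045.6 = 360.7 ≈ 361 nmi

361 nmi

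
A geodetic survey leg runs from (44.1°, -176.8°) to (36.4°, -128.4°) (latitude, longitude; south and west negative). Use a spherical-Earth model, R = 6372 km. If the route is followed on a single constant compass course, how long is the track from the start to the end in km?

4189 km

Δψ = ln[tan(π/4+φ₂/2)/tan(π/4+φ₁/2)] = -0.1764;  Δφ = -0.1344 rad,  Δλ = +0.8447 rad
q = Δφ/Δψ = 0.7618
d = R·√(Δφ² + q²Δλ²) = 6372·0.65743 = 4189 km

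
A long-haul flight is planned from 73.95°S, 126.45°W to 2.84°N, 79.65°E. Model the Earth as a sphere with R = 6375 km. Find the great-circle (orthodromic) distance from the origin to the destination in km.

11927 km

cos σ = sin φ₁ sin φ₂ + cos φ₁ cos φ₂ cos Δλ
      = sin(-73.95°)sin(2.84°) + cos(-73.95°)cos(2.84°)cos(-153.90°) = -0.2956
σ = 107.193° → d = Rσ = 6375·1.87087 = 11927 km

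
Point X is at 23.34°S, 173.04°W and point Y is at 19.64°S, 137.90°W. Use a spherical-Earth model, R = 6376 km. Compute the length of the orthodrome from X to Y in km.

3653 km

Haversine: a = sin²(Δφ/2)+cos φ₁ cos φ₂ sin²(Δλ/2) = 0.07984;  σ = 2·atan2(√a,√(1−a))
σ = 32.827° → d = Rσ = 6376·0.57294 = 3653 km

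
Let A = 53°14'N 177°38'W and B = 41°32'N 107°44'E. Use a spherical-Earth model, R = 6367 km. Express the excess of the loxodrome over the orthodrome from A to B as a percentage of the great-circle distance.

4.3%

Great circle: σ = 0.8634 rad → d_gc = Rσ = 5497.0 km
Rhumb: Δφ = -0.2042, Δλ = -1.3026, Δψ = -0.3034, q = Δφ/Δψ = 0.6731 → d_rh = R√(Δφ²+q²Δλ²) = 5732.0 km
Excess = (5732.0 − 5497.0) / 5497.0 = 235.0 / 5497.0 = 4.28% ≈ 4.3%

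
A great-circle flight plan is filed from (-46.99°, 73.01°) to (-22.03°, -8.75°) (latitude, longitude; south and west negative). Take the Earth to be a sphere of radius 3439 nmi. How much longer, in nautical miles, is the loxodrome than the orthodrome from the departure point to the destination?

136 nmi

Great circle: cos σ = sin φ₁ sin φ₂ + cos φ₁ cos φ₂ cos Δλ,  σ = 1.1973 rad → d_gc = 4117.4 nmi
Rhumb line: Δψ = +0.5370, q = Δφ/Δψ = 0.8112, d_rh = R√(Δφ²+q²Δλ²) = 4253.3 nmi
Excess = 4253.3 − 4117.4 = 135.9 ≈ 136 nmi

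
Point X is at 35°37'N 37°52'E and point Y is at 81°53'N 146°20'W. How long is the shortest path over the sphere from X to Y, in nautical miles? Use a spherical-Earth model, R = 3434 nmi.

cos σ = sin φ₁ sin φ₂ + cos φ₁ cos φ₂ cos Δλ
      = sin(35.62°)sin(81.88°) + cos(35.62°)cos(81.88°)cos(175.80°) = 0.4621
σ = 62.480° → d = Rσ = 3434·1.09048 = 3745 nmi

3745 nmi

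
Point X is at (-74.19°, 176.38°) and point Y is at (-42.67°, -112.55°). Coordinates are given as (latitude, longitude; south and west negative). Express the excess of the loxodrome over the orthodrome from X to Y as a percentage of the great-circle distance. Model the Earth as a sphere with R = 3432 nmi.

5.0%

Great circle: σ = 0.7711 rad → d_gc = Rσ = 2646.5 nmi
Rhumb: Δφ = +0.5501, Δλ = +1.2404, Δψ = +1.1494, q = Δφ/Δψ = 0.4786 → d_rh = R√(Δφ²+q²Δλ²) = 2777.8 nmi
Excess = (2777.8 − 2646.5) / 2646.5 = 131.3 / 2646.5 = 4.96% ≈ 5.0%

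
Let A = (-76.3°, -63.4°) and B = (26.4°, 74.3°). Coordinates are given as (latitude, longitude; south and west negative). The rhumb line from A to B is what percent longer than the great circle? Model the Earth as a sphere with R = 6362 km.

Great circle: σ = 2.2005 rad → d_gc = Rσ = 13999.5 km
Rhumb: Δφ = +1.7925, Δλ = +2.4033, Δψ = +2.5972, q = Δφ/Δψ = 0.6902 → d_rh = R√(Δφ²+q²Δλ²) = 15536.8 km
Excess = (15536.8 − 13999.5) / 13999.5 = 1537.3 / 13999.5 = 10.98% ≈ 11.0%

11.0%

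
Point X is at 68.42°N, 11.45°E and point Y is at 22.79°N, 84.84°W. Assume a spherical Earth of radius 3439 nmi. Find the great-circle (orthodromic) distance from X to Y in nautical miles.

4271 nmi

cos σ = sin φ₁ sin φ₂ + cos φ₁ cos φ₂ cos Δλ
      = sin(68.42°)sin(22.79°) + cos(68.42°)cos(22.79°)cos(-96.29°) = 0.3231
σ = 71.152° → d = Rσ = 3439·1.24184 = 4271 nmi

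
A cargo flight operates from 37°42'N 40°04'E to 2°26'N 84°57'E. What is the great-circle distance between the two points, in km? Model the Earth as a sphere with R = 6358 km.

cos σ = sin φ₁ sin φ₂ + cos φ₁ cos φ₂ cos Δλ
      = sin(37.70°)sin(2.43°) + cos(37.70°)cos(2.43°)cos(44.88°) = 0.5861
σ = 54.121° → d = Rσ = 6358·0.94459 = 6006 km

6006 km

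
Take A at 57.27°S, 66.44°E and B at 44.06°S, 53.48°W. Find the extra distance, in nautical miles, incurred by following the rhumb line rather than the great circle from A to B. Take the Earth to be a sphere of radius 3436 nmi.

Great circle: cos σ = sin φ₁ sin φ₂ + cos φ₁ cos φ₂ cos Δλ,  σ = 1.1689 rad → d_gc = 4016.2 nmi
Rhumb line: Δψ = +0.3670, q = Δφ/Δψ = 0.6282, d_rh = R√(Δφ²+q²Δλ²) = 4586.8 nmi
Excess = 4586.8 − 4016.2 = 570.6 ≈ 571 nmi

571 nmi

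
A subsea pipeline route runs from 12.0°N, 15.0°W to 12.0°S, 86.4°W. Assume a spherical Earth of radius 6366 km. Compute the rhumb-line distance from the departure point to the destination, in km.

Rhumb course C = atan2(Δλ, Δψ) with Δψ = ln[tan(π/4+φ₂/2)/tan(π/4+φ₁/2)] = -0.4220, Δλ = -1.2462 → C = 251.29°
d = R·|Δφ| / |cos C| = 6366·0.41888 / 0.32073 = 8314 km

8314 km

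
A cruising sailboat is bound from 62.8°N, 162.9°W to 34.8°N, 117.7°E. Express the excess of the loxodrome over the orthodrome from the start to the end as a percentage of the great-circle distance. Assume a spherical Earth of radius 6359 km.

Great circle: σ = 0.9562 rad → d_gc = Rσ = 6080.3 km
Rhumb: Δφ = -0.4887, Δλ = -1.3858, Δψ = -0.7705, q = Δφ/Δψ = 0.6342 → d_rh = R√(Δφ²+q²Δλ²) = 6394.7 km
Excess = (6394.7 − 6080.3) / 6080.3 = 314.4 / 6080.3 = 5.17% ≈ 5.2%

5.2%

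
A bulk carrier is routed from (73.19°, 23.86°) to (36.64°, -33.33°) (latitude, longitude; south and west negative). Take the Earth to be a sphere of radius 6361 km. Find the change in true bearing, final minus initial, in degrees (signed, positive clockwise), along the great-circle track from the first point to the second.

At departure: θ₁ = atan2(sin Δλ cos φ₂, cos φ₁ sin φ₂ − sin φ₁ cos φ₂ cos Δλ) = 250.14°
At arrival: θ₂ = atan2(sin Δλ cos φ₁, −cos φ₂ sin φ₁ + sin φ₂ cos φ₁ cos Δλ) = 199.81°
Δθ = θ₂ − θ₁ = -50.3°

-50.3°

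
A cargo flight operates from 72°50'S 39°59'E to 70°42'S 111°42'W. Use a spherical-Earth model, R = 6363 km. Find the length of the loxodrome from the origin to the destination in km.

5270 km

Δψ = ln[tan(π/4+φ₂/2)/tan(π/4+φ₁/2)] = +0.1191;  Δφ = +0.0372 rad,  Δλ = -2.6474 rad
q = Δφ/Δψ = 0.3125
d = R·√(Δφ² + q²Δλ²) = 6363·0.82824 = 5270 km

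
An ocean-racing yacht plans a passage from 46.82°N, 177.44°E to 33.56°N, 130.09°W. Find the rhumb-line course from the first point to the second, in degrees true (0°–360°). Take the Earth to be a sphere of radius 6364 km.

108.4°

Δψ = ln[tan(π/4+φ₂/2)/tan(π/4+φ₁/2)] = -0.3046
Δλ = +0.9158 rad (taken the short way round)
course = atan2(Δλ, Δψ) = 108.40°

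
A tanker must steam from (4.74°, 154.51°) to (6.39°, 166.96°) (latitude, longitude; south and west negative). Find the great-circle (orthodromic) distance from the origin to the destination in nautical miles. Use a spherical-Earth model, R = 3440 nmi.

cos σ = sin φ₁ sin φ₂ + cos φ₁ cos φ₂ cos Δλ
      = sin(4.74°)sin(6.39°) + cos(4.74°)cos(6.39°)cos(12.45°) = 0.9763
σ = 12.500° → d = Rσ = 3440·0.21817 = 750 nmi

750 nmi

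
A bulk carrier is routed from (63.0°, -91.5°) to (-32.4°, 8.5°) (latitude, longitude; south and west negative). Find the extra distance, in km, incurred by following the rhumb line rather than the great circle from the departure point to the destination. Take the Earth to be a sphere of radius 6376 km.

Great circle: cos σ = sin φ₁ sin φ₂ + cos φ₁ cos φ₂ cos Δλ,  σ = 2.1460 rad → d_gc = 13682.8 km
Rhumb line: Δψ = -2.0251, q = Δφ/Δψ = 0.8222, d_rh = R√(Δφ²+q²Δλ²) = 14015.2 km
Excess = 14015.2 − 13682.8 = 332.4 ≈ 332 km

332 km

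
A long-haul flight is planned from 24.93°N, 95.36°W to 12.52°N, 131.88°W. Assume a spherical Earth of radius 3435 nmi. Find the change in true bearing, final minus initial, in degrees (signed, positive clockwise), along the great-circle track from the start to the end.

At departure: θ₁ = atan2(sin Δλ cos φ₂, cos φ₁ sin φ₂ − sin φ₁ cos φ₂ cos Δλ) = 257.00°
At arrival: θ₂ = atan2(sin Δλ cos φ₁, −cos φ₂ sin φ₁ + sin φ₂ cos φ₁ cos Δλ) = 244.84°
Δθ = θ₂ − θ₁ = -12.2°

-12.2°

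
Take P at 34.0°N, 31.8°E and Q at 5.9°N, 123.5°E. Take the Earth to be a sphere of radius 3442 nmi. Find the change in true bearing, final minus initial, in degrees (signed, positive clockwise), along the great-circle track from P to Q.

+39.8°

At departure: θ₁ = atan2(sin Δλ cos φ₂, cos φ₁ sin φ₂ − sin φ₁ cos φ₂ cos Δλ) = 84.16°
At arrival: θ₂ = atan2(sin Δλ cos φ₁, −cos φ₂ sin φ₁ + sin φ₂ cos φ₁ cos Δλ) = 123.99°
Δθ = θ₂ − θ₁ = +39.8°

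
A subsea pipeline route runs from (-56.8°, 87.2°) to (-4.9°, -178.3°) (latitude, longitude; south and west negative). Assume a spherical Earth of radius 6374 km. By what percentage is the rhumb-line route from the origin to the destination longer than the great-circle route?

Great circle: σ = 1.5421 rad → d_gc = Rσ = 9829.5 km
Rhumb: Δφ = +0.9058, Δλ = +1.6493, Δψ = +1.1247, q = Δφ/Δψ = 0.8054 → d_rh = R√(Δφ²+q²Δλ²) = 10248.5 km
Excess = (10248.5 − 9829.5) / 9829.5 = 419.0 / 9829.5 = 4.26% ≈ 4.3%

4.3%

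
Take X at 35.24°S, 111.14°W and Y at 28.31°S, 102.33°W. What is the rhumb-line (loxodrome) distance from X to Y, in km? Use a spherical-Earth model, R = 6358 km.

1132 km

Rhumb course C = atan2(Δλ, Δψ) with Δψ = ln[tan(π/4+φ₂/2)/tan(π/4+φ₁/2)] = +0.1424, Δλ = +0.1538 → C = 47.19°
d = R·|Δφ| / |cos C| = 6358·0.12095 / 0.67955 = 1132 km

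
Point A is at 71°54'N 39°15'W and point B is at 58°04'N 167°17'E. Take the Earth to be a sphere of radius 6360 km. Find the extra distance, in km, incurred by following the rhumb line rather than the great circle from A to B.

Great circle: cos σ = sin φ₁ sin φ₂ + cos φ₁ cos φ₂ cos Δλ,  σ = 0.8504 rad → d_gc = 5408.8 km
Rhumb line: Δψ = -0.5857, q = Δφ/Δψ = 0.4122, d_rh = R√(Δφ²+q²Δλ²) = 7187.7 km
Excess = 7187.7 − 5408.8 = 1778.9 ≈ 1779 km

1779 km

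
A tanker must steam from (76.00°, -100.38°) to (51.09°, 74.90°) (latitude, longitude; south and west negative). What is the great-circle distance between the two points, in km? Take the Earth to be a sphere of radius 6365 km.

Haversine: a = sin²(Δφ/2)+cos φ₁ cos φ₂ sin²(Δλ/2) = 0.19821;  σ = 2·atan2(√a,√(1−a))
σ = 52.873° → d = Rσ = 6365·0.92281 = 5874 km

5874 km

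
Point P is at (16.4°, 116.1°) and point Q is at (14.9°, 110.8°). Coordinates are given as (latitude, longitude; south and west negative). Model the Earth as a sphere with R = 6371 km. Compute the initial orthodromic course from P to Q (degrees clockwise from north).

θ = atan2( sin Δλ·cos φ₂ ,  cos φ₁ sin φ₂ − sin φ₁ cos φ₂ cos Δλ )
  = atan2(-0.0893, -0.0250) = 254.35°

254.3°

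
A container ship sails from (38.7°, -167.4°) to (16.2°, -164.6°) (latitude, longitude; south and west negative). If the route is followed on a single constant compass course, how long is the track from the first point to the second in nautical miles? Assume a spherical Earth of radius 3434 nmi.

1357 nmi

Δψ = ln[tan(π/4+φ₂/2)/tan(π/4+φ₁/2)] = -0.4470;  Δφ = -0.3927 rad,  Δλ = +0.0489 rad
q = Δφ/Δψ = 0.8786
d = R·√(Δφ² + q²Δλ²) = 3434·0.39504 = 1357 nmi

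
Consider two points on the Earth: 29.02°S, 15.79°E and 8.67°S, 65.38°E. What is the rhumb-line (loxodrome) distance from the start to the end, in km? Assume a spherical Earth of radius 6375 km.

Rhumb course C = atan2(Δλ, Δψ) with Δψ = ln[tan(π/4+φ₂/2)/tan(π/4+φ₁/2)] = +0.3778, Δλ = +0.8655 → C = 66.42°
d = R·|Δφ| / |cos C| = 6375·0.35517 / 0.40001 = 5660 km

5660 km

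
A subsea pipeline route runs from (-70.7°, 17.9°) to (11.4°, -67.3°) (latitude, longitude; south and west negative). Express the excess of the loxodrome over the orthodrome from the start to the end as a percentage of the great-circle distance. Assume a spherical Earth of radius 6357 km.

Great circle: σ = 1.7309 rad → d_gc = Rσ = 11003.4 km
Rhumb: Δφ = +1.4329, Δλ = -1.4870, Δψ = +1.9720, q = Δφ/Δψ = 0.7266 → d_rh = R√(Δφ²+q²Δλ²) = 11408.5 km
Excess = (11408.5 − 11003.4) / 11003.4 = 405.1 / 11003.4 = 3.68% ≈ 3.7%

3.7%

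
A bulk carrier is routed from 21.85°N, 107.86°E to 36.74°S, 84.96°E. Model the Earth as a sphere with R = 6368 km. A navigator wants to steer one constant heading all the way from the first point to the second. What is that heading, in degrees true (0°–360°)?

Δψ = ln[tan(π/4+φ₂/2)/tan(π/4+φ₁/2)] = -1.0813
Δλ = -0.3997 rad (taken the short way round)
course = atan2(Δλ, Δψ) = 200.29°

200.3°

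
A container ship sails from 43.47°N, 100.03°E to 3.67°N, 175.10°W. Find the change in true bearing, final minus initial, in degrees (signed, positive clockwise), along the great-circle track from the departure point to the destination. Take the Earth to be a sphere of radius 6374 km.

+42.5°

At departure: θ₁ = atan2(sin Δλ cos φ₂, cos φ₁ sin φ₂ − sin φ₁ cos φ₂ cos Δλ) = 90.86°
At arrival: θ₂ = atan2(sin Δλ cos φ₁, −cos φ₂ sin φ₁ + sin φ₂ cos φ₁ cos Δλ) = 133.35°
Δθ = θ₂ − θ₁ = +42.5°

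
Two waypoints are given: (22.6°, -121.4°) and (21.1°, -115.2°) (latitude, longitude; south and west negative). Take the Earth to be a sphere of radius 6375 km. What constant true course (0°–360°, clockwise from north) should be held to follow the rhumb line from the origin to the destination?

Δψ = ln[tan(π/4+φ₂/2)/tan(π/4+φ₁/2)] = -0.0282
Δλ = +0.1082 rad (taken the short way round)
course = atan2(Δλ, Δψ) = 104.61°

104.6°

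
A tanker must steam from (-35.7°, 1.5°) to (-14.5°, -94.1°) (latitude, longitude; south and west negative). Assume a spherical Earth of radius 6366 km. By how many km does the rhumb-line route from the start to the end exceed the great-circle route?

268 km

Great circle: cos σ = sin φ₁ sin φ₂ + cos φ₁ cos φ₂ cos Δλ,  σ = 1.5014 rad → d_gc = 9557.6 km
Rhumb line: Δψ = +0.4120, q = Δφ/Δψ = 0.8981, d_rh = R√(Δφ²+q²Δλ²) = 9825.9 km
Excess = 9825.9 − 9557.6 = 268.3 ≈ 268 km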